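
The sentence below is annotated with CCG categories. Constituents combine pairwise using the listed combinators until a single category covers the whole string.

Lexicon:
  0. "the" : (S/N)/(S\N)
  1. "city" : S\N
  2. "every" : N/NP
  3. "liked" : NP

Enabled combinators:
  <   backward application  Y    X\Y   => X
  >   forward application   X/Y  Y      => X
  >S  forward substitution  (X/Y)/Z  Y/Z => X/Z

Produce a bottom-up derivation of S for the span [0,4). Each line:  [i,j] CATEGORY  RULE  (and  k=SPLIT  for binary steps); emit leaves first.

[0,1] (S/N)/(S\N)  lex  "the"
[1,2] S\N  lex  "city"
[0,2] S/N  >  k=1
[2,3] N/NP  lex  "every"
[3,4] NP  lex  "liked"
[2,4] N  >  k=3
[0,4] S  >  k=2

[0,4] S   >
  [0,2] S/N   >
    [0,1] "the" : (S/N)/(S\N)
    [1,2] "city" : S\N
  [2,4] N   >
    [2,3] "every" : N/NP
    [3,4] "liked" : NP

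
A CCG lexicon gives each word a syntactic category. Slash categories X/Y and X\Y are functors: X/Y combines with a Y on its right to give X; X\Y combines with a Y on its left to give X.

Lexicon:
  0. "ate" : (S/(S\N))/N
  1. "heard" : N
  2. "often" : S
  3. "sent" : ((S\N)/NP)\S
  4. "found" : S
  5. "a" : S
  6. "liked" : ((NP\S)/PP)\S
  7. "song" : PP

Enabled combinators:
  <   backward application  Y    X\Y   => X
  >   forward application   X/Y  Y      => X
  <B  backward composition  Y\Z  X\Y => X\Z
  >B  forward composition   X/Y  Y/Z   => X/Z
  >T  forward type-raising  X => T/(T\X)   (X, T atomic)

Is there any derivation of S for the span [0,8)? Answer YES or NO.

[0,8] S   >
  [0,2] S/(S\N)   >
    [0,1] "ate" : (S/(S\N))/N
    [1,2] "heard" : N
  [2,8] S\N   >
    [2,4] (S\N)/NP   <
      [2,3] "often" : S
      [3,4] "sent" : ((S\N)/NP)\S
    [4,8] NP   >
      [4,5] NP/(NP\S)   >T
        [4,5] "found" : S
      [5,8] NP\S   >
        [5,7] (NP\S)/PP   <
          [5,6] "a" : S
          [6,7] "liked" : ((NP\S)/PP)\S
        [7,8] "song" : PP

YES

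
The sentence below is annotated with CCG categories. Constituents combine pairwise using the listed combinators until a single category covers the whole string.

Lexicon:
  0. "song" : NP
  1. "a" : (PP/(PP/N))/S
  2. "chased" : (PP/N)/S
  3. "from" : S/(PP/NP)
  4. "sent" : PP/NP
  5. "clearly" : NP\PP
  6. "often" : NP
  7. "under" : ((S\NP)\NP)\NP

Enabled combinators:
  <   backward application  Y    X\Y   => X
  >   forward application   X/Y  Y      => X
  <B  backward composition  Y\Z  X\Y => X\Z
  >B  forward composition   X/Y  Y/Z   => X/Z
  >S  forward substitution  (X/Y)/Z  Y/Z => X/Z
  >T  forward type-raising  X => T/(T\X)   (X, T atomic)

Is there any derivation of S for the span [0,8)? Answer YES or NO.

[0,8] S   <
  [0,1] "song" : NP
  [1,8] S\NP   <
    [1,6] NP   <
      [1,5] PP   >
        [1,3] PP/S   >S
          [1,2] "a" : (PP/(PP/N))/S
          [2,3] "chased" : (PP/N)/S
        [3,5] S   >
          [3,4] "from" : S/(PP/NP)
          [4,5] "sent" : PP/NP
      [5,6] "clearly" : NP\PP
    [6,8] (S\NP)\NP   <
      [6,7] "often" : NP
      [7,8] "under" : ((S\NP)\NP)\NP

YES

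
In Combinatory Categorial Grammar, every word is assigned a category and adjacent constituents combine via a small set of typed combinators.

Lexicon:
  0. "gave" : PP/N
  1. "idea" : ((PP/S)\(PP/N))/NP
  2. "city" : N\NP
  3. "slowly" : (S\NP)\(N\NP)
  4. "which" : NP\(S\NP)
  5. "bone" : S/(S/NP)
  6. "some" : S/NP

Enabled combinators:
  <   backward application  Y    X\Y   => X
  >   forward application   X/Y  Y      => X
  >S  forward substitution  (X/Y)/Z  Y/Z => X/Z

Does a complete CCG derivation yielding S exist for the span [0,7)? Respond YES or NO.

NO

PP/N ((PP/S)\(PP/N))/NP N\NP (S\NP)\(N\NP) NP\(S\NP) S/(S/NP) S/NP
CKY chart[0,7] = {PP}; S ∉ chart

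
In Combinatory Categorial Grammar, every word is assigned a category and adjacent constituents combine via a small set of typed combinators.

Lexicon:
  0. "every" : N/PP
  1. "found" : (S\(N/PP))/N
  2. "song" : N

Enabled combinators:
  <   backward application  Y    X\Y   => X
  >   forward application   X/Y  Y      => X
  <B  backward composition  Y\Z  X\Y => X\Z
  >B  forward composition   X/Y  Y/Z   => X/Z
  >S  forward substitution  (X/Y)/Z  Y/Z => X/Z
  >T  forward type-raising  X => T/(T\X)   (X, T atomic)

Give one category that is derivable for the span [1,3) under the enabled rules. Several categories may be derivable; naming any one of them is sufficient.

S\(N/PP)

[0,3] S   <
  [0,1] "every" : N/PP
  [1,3] S\(N/PP)   >
    [1,2] "found" : (S\(N/PP))/N
    [2,3] "song" : N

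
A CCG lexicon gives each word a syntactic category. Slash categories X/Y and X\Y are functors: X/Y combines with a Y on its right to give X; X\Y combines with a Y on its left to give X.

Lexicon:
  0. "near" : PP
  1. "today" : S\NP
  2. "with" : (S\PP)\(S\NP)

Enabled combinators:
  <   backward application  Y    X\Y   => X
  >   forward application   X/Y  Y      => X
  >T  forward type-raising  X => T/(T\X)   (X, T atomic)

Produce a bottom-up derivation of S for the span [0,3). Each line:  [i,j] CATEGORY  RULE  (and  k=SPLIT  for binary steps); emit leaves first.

[0,3] S   <
  [0,1] "near" : PP
  [1,3] S\PP   <
    [1,2] "today" : S\NP
    [2,3] "with" : (S\PP)\(S\NP)

[0,1] PP  lex  "near"
[1,2] S\NP  lex  "today"
[2,3] (S\PP)\(S\NP)  lex  "with"
[1,3] S\PP  <  k=2
[0,3] S  <  k=1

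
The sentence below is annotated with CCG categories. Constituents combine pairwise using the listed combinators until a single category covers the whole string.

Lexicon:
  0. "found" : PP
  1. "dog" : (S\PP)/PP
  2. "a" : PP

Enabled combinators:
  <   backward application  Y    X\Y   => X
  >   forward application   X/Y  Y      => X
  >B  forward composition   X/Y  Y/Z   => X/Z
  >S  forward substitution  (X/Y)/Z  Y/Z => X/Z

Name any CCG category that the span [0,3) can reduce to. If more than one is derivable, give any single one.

[0,3] S   <
  [0,1] "found" : PP
  [1,3] S\PP   >
    [1,2] "dog" : (S\PP)/PP
    [2,3] "a" : PP

S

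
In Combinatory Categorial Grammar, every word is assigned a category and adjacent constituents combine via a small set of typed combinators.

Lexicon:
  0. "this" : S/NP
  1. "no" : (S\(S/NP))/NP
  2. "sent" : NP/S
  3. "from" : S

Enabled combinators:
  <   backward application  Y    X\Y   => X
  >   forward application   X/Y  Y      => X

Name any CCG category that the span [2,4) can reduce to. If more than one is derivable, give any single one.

[0,4] S   <
  [0,1] "this" : S/NP
  [1,4] S\(S/NP)   >
    [1,2] "no" : (S\(S/NP))/NP
    [2,4] NP   >
      [2,3] "sent" : NP/S
      [3,4] "from" : S

NP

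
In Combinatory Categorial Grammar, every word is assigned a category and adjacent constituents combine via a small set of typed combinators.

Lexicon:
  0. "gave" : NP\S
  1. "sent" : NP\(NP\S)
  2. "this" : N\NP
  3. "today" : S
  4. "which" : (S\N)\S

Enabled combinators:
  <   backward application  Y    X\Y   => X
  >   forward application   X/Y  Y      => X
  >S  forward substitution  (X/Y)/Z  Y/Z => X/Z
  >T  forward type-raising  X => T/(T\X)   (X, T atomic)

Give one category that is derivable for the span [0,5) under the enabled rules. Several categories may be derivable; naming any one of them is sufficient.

S

[0,5] S   <
  [0,3] N   <
    [0,2] NP   <
      [0,1] "gave" : NP\S
      [1,2] "sent" : NP\(NP\S)
    [2,3] "this" : N\NP
  [3,5] S\N   <
    [3,4] "today" : S
    [4,5] "which" : (S\N)\S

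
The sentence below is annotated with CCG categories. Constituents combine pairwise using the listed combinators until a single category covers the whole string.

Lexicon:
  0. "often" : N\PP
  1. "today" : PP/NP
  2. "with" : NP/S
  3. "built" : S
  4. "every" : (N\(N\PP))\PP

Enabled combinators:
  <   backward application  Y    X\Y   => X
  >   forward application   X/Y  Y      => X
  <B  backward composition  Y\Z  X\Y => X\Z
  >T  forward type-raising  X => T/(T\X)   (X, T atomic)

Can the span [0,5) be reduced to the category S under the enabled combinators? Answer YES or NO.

N\PP PP/NP NP/S S (N\(N\PP))\PP
CKY chart[0,5] = {N, N/(N\N), NP/(NP\N), PP/(PP\N), S/(S\N)}; S ∉ chart

NO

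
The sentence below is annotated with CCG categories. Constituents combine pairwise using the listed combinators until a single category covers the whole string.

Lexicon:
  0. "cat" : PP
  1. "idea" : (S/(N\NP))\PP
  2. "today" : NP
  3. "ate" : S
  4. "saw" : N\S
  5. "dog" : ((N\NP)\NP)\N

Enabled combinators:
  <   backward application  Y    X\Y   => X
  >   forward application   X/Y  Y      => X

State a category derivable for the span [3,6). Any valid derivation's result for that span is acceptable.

(N\NP)\NP

[0,6] S   >
  [0,2] S/(N\NP)   <
    [0,1] "cat" : PP
    [1,2] "idea" : (S/(N\NP))\PP
  [2,6] N\NP   <
    [2,3] "today" : NP
    [3,6] (N\NP)\NP   <
      [3,5] N   <
        [3,4] "ate" : S
        [4,5] "saw" : N\S
      [5,6] "dog" : ((N\NP)\NP)\N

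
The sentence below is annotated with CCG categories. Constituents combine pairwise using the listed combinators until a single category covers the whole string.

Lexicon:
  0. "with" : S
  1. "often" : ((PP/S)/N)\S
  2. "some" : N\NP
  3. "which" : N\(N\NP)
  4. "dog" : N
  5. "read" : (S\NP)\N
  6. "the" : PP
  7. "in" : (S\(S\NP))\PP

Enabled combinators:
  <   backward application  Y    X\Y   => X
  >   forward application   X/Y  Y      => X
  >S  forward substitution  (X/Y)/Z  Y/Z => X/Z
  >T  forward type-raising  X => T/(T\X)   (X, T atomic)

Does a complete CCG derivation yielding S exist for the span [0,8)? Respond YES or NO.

NO

S ((PP/S)/N)\S N\NP N\(N\NP) N (S\NP)\N PP (S\(S\NP))\PP
CKY chart[0,8] = {N/(N\PP), NP/(NP\PP), PP, PP/(PP\PP), S/(S\PP)}; S ∉ chart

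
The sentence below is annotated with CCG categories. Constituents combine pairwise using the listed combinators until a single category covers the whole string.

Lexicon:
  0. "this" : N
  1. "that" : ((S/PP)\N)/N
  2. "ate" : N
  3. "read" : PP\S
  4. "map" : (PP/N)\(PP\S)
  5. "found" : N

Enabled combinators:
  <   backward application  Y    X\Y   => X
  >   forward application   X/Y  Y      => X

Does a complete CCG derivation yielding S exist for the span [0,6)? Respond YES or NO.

YES

[0,6] S   >
  [0,3] S/PP   <
    [0,1] "this" : N
    [1,3] (S/PP)\N   >
      [1,2] "that" : ((S/PP)\N)/N
      [2,3] "ate" : N
  [3,6] PP   >
    [3,5] PP/N   <
      [3,4] "read" : PP\S
      [4,5] "map" : (PP/N)\(PP\S)
    [5,6] "found" : N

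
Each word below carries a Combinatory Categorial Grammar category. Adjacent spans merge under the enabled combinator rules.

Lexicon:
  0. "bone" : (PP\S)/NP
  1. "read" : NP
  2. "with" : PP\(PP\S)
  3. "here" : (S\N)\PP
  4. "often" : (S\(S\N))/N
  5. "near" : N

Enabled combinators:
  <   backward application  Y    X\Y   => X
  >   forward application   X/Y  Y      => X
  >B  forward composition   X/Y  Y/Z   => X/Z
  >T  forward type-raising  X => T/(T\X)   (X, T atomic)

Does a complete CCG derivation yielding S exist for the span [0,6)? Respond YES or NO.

YES

[0,6] S   <
  [0,4] S\N   <
    [0,3] PP   <
      [0,2] PP\S   >
        [0,1] "bone" : (PP\S)/NP
        [1,2] "read" : NP
      [2,3] "with" : PP\(PP\S)
    [3,4] "here" : (S\N)\PP
  [4,6] S\(S\N)   >
    [4,5] "often" : (S\(S\N))/N
    [5,6] "near" : N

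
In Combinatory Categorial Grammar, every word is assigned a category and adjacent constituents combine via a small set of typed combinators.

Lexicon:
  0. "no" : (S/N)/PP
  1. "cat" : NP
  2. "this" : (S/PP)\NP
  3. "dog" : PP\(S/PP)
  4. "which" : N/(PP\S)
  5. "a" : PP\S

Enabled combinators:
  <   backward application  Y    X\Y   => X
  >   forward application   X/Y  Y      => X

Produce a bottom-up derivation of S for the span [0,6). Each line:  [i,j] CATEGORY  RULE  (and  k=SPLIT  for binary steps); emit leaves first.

[0,6] S   >
  [0,4] S/N   >
    [0,1] "no" : (S/N)/PP
    [1,4] PP   <
      [1,3] S/PP   <
        [1,2] "cat" : NP
        [2,3] "this" : (S/PP)\NP
      [3,4] "dog" : PP\(S/PP)
  [4,6] N   >
    [4,5] "which" : N/(PP\S)
    [5,6] "a" : PP\S

[0,1] (S/N)/PP  lex  "no"
[1,2] NP  lex  "cat"
[2,3] (S/PP)\NP  lex  "this"
[1,3] S/PP  <  k=2
[3,4] PP\(S/PP)  lex  "dog"
[1,4] PP  <  k=3
[0,4] S/N  >  k=1
[4,5] N/(PP\S)  lex  "which"
[5,6] PP\S  lex  "a"
[4,6] N  >  k=5
[0,6] S  >  k=4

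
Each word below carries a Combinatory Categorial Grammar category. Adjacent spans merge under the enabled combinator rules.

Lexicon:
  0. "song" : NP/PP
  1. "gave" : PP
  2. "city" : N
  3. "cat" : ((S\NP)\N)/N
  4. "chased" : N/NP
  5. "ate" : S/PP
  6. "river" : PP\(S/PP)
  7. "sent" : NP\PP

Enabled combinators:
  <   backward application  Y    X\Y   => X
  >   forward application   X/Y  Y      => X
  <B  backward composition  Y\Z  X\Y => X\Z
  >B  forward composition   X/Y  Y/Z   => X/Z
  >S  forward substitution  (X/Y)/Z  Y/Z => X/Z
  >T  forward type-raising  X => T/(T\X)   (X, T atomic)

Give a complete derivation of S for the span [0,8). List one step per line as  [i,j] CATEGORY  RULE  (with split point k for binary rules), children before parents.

[0,8] S   <
  [0,2] NP   >
    [0,1] "song" : NP/PP
    [1,2] "gave" : PP
  [2,8] S\NP   <
    [2,3] "city" : N
    [3,8] (S\NP)\N   >
      [3,4] "cat" : ((S\NP)\N)/N
      [4,8] N   >
        [4,5] "chased" : N/NP
        [5,8] NP   <
          [5,7] PP   <
            [5,6] "ate" : S/PP
            [6,7] "river" : PP\(S/PP)
          [7,8] "sent" : NP\PP

[0,1] NP/PP  lex  "song"
[1,2] PP  lex  "gave"
[0,2] NP  >  k=1
[2,3] N  lex  "city"
[3,4] ((S\NP)\N)/N  lex  "cat"
[4,5] N/NP  lex  "chased"
[5,6] S/PP  lex  "ate"
[6,7] PP\(S/PP)  lex  "river"
[5,7] PP  <  k=6
[7,8] NP\PP  lex  "sent"
[5,8] NP  <  k=7
[4,8] N  >  k=5
[3,8] (S\NP)\N  >  k=4
[2,8] S\NP  <  k=3
[0,8] S  <  k=2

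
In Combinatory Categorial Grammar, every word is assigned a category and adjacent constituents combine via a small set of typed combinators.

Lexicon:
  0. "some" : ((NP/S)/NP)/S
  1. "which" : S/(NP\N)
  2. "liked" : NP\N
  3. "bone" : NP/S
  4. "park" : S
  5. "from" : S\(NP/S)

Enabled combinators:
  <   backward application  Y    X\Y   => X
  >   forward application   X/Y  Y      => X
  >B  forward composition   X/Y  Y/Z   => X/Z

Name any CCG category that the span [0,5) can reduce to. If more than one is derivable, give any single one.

NP/S

[0,6] S   <
  [0,5] NP/S   >
    [0,3] (NP/S)/NP   >
      [0,1] "some" : ((NP/S)/NP)/S
      [1,3] S   >
        [1,2] "which" : S/(NP\N)
        [2,3] "liked" : NP\N
    [3,5] NP   >
      [3,4] "bone" : NP/S
      [4,5] "park" : S
  [5,6] "from" : S\(NP/S)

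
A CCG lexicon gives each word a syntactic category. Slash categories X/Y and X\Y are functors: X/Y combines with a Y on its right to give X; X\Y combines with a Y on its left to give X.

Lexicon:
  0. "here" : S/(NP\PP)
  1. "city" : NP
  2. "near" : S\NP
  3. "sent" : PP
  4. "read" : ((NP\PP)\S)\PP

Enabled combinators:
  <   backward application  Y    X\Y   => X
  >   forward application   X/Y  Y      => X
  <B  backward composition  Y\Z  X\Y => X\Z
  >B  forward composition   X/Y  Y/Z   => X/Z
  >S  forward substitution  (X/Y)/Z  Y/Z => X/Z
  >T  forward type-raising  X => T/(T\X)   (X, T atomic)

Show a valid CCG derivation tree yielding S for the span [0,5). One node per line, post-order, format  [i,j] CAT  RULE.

[0,5] S   >
  [0,1] "here" : S/(NP\PP)
  [1,5] NP\PP   <
    [1,3] S   <
      [1,2] "city" : NP
      [2,3] "near" : S\NP
    [3,5] (NP\PP)\S   <
      [3,4] "sent" : PP
      [4,5] "read" : ((NP\PP)\S)\PP

[0,1] S/(NP\PP)  lex  "here"
[1,2] NP  lex  "city"
[2,3] S\NP  lex  "near"
[1,3] S  <  k=2
[3,4] PP  lex  "sent"
[4,5] ((NP\PP)\S)\PP  lex  "read"
[3,5] (NP\PP)\S  <  k=4
[1,5] NP\PP  <  k=3
[0,5] S  >  k=1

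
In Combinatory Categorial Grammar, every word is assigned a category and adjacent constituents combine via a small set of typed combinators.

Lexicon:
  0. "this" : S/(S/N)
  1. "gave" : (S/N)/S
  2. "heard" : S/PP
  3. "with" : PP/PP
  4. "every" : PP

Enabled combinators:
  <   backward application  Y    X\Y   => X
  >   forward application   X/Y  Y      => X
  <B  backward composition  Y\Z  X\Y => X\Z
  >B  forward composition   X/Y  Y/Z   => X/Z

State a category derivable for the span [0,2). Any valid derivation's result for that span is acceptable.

[0,5] S   >
  [0,4] S/PP   >B
    [0,2] S/S   >B
      [0,1] "this" : S/(S/N)
      [1,2] "gave" : (S/N)/S
    [2,4] S/PP   >B
      [2,3] "heard" : S/PP
      [3,4] "with" : PP/PP
  [4,5] "every" : PP

S/S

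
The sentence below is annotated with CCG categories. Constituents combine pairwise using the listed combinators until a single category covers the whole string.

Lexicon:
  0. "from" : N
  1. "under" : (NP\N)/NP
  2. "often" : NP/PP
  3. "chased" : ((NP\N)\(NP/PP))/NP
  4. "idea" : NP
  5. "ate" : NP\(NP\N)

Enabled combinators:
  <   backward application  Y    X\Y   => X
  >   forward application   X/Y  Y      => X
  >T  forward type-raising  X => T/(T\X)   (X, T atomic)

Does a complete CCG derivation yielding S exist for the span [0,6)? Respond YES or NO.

N (NP\N)/NP NP/PP ((NP\N)\(NP/PP))/NP NP NP\(NP\N)
CKY chart[0,6] = {N/(N\NP), NP, NP/(NP\NP), PP/(PP\NP), S/(S\NP)}; S ∉ chart

NO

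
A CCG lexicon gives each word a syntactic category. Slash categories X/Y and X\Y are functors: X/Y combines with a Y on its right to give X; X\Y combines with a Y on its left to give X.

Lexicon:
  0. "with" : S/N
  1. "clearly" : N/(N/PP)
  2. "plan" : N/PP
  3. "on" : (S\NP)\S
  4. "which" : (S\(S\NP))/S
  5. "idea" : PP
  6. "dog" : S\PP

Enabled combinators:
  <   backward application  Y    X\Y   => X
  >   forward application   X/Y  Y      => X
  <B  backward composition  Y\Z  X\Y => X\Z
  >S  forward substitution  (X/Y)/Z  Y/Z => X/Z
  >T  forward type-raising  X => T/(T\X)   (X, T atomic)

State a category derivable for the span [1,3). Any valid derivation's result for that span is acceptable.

[0,7] S   <
  [0,4] S\NP   <
    [0,3] S   >
      [0,1] "with" : S/N
      [1,3] N   >
        [1,2] "clearly" : N/(N/PP)
        [2,3] "plan" : N/PP
    [3,4] "on" : (S\NP)\S
  [4,7] S\(S\NP)   >
    [4,5] "which" : (S\(S\NP))/S
    [5,7] S   <
      [5,6] "idea" : PP
      [6,7] "dog" : S\PP

N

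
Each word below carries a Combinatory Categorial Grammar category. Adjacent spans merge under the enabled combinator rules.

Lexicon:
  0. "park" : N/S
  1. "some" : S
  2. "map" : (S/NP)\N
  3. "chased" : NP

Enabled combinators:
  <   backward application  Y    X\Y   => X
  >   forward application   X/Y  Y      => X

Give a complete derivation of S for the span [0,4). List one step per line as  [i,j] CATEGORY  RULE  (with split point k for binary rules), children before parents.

[0,1] N/S  lex  "park"
[1,2] S  lex  "some"
[0,2] N  >  k=1
[2,3] (S/NP)\N  lex  "map"
[0,3] S/NP  <  k=2
[3,4] NP  lex  "chased"
[0,4] S  >  k=3

[0,4] S   >
  [0,3] S/NP   <
    [0,2] N   >
      [0,1] "park" : N/S
      [1,2] "some" : S
    [2,3] "map" : (S/NP)\N
  [3,4] "chased" : NP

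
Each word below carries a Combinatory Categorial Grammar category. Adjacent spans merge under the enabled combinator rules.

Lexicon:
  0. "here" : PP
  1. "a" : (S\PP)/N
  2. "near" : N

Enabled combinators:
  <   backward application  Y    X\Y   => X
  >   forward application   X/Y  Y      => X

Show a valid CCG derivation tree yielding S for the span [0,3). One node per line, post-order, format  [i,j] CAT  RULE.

[0,1] PP  lex  "here"
[1,2] (S\PP)/N  lex  "a"
[2,3] N  lex  "near"
[1,3] S\PP  >  k=2
[0,3] S  <  k=1

[0,3] S   <
  [0,1] "here" : PP
  [1,3] S\PP   >
    [1,2] "a" : (S\PP)/N
    [2,3] "near" : N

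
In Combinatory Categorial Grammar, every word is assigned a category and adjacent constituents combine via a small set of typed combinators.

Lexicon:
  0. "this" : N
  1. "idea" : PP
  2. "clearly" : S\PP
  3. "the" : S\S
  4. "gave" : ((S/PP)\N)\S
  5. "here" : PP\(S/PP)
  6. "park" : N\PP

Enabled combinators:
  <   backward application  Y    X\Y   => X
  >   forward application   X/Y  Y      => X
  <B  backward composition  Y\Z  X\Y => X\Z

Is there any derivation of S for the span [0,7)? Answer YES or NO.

NO

N PP S\PP S\S ((S/PP)\N)\S PP\(S/PP) N\PP
CKY chart[0,7] = {N}; S ∉ chart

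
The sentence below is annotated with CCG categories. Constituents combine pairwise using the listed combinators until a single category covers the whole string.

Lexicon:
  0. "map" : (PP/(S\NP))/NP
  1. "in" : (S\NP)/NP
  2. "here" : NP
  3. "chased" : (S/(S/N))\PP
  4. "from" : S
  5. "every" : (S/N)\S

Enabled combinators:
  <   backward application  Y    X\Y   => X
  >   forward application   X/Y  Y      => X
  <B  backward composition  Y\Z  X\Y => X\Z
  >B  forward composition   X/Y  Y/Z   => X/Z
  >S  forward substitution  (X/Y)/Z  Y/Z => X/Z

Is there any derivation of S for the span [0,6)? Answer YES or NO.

[0,6] S   >
  [0,4] S/(S/N)   <
    [0,3] PP   >
      [0,2] PP/NP   >S
        [0,1] "map" : (PP/(S\NP))/NP
        [1,2] "in" : (S\NP)/NP
      [2,3] "here" : NP
    [3,4] "chased" : (S/(S/N))\PP
  [4,6] S/N   <
    [4,5] "from" : S
    [5,6] "every" : (S/N)\S

YES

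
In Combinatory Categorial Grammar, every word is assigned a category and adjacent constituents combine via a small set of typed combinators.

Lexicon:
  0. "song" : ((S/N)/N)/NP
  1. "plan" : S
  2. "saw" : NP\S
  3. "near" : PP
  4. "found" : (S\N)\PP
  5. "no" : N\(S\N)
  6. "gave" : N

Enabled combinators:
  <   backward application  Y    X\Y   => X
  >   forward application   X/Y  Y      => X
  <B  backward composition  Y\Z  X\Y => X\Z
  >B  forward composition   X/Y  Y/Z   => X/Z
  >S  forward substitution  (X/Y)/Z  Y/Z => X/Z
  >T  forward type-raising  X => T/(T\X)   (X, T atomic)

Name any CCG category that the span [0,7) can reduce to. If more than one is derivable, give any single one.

S

[0,7] S   >
  [0,6] S/N   >
    [0,3] (S/N)/N   >
      [0,1] "song" : ((S/N)/N)/NP
      [1,3] NP   <
        [1,2] "plan" : S
        [2,3] "saw" : NP\S
    [3,6] N   <
      [3,4] "near" : PP
      [4,6] N\PP   <B
        [4,5] "found" : (S\N)\PP
        [5,6] "no" : N\(S\N)
  [6,7] "gave" : N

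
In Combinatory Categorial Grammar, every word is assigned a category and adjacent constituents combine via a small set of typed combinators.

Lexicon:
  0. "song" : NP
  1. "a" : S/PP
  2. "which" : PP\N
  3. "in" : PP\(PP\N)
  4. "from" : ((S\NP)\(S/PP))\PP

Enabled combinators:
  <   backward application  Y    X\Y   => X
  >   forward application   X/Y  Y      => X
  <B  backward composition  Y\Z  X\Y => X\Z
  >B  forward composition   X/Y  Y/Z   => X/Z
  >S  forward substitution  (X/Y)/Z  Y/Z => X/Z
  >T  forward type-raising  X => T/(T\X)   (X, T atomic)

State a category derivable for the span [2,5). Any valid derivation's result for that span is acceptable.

[0,5] S   <
  [0,1] "song" : NP
  [1,5] S\NP   <
    [1,2] "a" : S/PP
    [2,5] (S\NP)\(S/PP)   <
      [2,4] PP   <
        [2,3] "which" : PP\N
        [3,4] "in" : PP\(PP\N)
      [4,5] "from" : ((S\NP)\(S/PP))\PP

(S\NP)\(S/PP)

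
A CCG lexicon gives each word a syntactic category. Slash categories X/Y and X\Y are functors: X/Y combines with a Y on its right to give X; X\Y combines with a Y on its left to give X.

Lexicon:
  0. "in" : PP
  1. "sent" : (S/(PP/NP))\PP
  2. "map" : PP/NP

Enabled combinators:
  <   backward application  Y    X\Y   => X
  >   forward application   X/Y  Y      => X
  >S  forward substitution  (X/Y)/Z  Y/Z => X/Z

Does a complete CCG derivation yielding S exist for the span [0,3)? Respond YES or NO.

[0,3] S   >
  [0,2] S/(PP/NP)   <
    [0,1] "in" : PP
    [1,2] "sent" : (S/(PP/NP))\PP
  [2,3] "map" : PP/NP

YES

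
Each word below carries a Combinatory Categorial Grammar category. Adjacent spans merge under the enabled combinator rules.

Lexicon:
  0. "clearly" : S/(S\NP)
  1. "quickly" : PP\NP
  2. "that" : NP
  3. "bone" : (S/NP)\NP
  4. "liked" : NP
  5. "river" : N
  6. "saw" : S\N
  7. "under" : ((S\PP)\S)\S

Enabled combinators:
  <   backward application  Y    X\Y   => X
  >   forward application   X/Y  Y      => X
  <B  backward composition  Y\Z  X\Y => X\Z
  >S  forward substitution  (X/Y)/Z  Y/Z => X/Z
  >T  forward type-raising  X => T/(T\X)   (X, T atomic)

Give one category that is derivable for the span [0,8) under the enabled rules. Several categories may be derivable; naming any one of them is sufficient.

S

[0,8] S   >
  [0,1] "clearly" : S/(S\NP)
  [1,8] S\NP   <B
    [1,2] "quickly" : PP\NP
    [2,8] S\PP   <
      [2,5] S   >
        [2,4] S/NP   <
          [2,3] "that" : NP
          [3,4] "bone" : (S/NP)\NP
        [4,5] "liked" : NP
      [5,8] (S\PP)\S   <
        [5,7] S   >
          [5,6] S/(S\N)   >T
            [5,6] "river" : N
          [6,7] "saw" : S\N
        [7,8] "under" : ((S\PP)\S)\S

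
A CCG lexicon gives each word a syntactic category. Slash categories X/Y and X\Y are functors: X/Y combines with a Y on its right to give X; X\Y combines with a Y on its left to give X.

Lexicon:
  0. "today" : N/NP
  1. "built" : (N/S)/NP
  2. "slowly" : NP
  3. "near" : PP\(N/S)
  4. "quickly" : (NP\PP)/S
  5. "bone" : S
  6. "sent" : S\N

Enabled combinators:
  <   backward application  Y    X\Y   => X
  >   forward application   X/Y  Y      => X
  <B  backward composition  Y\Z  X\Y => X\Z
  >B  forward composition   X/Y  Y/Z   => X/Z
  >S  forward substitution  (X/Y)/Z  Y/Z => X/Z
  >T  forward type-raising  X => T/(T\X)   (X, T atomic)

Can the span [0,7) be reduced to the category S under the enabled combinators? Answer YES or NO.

YES

[0,7] S   <
  [0,6] N   >
    [0,1] "today" : N/NP
    [1,6] NP   <
      [1,4] PP   <
        [1,3] N/S   >
          [1,2] "built" : (N/S)/NP
          [2,3] "slowly" : NP
        [3,4] "near" : PP\(N/S)
      [4,6] NP\PP   >
        [4,5] "quickly" : (NP\PP)/S
        [5,6] "bone" : S
  [6,7] "sent" : S\N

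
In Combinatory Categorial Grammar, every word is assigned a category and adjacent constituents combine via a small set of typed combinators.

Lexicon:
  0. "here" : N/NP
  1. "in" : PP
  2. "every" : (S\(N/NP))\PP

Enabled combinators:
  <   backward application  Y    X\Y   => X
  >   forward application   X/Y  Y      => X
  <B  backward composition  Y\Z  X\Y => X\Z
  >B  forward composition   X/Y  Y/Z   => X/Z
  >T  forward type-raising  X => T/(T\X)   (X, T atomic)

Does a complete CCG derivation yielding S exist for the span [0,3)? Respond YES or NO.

YES

[0,3] S   <
  [0,1] "here" : N/NP
  [1,3] S\(N/NP)   <
    [1,2] "in" : PP
    [2,3] "every" : (S\(N/NP))\PP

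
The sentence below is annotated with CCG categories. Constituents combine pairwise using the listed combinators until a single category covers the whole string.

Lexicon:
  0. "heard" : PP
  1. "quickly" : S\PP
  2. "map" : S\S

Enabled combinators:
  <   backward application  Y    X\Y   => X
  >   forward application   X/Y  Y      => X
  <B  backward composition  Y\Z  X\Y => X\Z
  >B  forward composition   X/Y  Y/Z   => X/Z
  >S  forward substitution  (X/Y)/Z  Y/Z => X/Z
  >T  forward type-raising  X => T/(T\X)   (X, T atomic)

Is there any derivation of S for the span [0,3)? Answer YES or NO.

YES

[0,3] S   <
  [0,1] "heard" : PP
  [1,3] S\PP   <B
    [1,2] "quickly" : S\PP
    [2,3] "map" : S\S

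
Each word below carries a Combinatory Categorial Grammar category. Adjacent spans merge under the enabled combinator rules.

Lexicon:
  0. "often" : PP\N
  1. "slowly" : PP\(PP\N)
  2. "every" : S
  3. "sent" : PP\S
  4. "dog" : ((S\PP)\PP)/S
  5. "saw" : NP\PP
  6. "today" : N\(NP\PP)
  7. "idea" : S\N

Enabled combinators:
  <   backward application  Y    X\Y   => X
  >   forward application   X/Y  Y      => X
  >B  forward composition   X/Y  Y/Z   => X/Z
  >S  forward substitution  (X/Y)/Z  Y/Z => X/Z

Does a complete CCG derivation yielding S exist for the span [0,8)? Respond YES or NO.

[0,8] S   <
  [0,2] PP   <
    [0,1] "often" : PP\N
    [1,2] "slowly" : PP\(PP\N)
  [2,8] S\PP   <
    [2,4] PP   <
      [2,3] "every" : S
      [3,4] "sent" : PP\S
    [4,8] (S\PP)\PP   >
      [4,5] "dog" : ((S\PP)\PP)/S
      [5,8] S   <
        [5,7] N   <
          [5,6] "saw" : NP\PP
          [6,7] "today" : N\(NP\PP)
        [7,8] "idea" : S\N

YES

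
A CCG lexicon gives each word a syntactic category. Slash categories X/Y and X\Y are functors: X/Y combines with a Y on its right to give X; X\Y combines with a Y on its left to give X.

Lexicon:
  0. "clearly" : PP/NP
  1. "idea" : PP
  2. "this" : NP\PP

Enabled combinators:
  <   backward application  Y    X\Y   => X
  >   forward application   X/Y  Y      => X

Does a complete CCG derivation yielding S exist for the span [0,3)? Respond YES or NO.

NO

PP/NP PP NP\PP
CKY chart[0,3] = {PP}; S ∉ chart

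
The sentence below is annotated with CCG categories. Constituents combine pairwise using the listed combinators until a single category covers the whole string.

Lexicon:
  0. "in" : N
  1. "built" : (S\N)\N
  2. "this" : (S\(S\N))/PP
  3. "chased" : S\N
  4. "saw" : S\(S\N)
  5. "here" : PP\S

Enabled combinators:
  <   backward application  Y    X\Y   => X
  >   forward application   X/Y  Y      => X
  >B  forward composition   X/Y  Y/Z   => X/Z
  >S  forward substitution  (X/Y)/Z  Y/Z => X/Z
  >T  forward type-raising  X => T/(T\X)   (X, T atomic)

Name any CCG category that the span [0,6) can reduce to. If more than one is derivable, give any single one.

S

[0,6] S   <
  [0,2] S\N   <
    [0,1] "in" : N
    [1,2] "built" : (S\N)\N
  [2,6] S\(S\N)   >
    [2,3] "this" : (S\(S\N))/PP
    [3,6] PP   <
      [3,5] S   <
        [3,4] "chased" : S\N
        [4,5] "saw" : S\(S\N)
      [5,6] "here" : PP\S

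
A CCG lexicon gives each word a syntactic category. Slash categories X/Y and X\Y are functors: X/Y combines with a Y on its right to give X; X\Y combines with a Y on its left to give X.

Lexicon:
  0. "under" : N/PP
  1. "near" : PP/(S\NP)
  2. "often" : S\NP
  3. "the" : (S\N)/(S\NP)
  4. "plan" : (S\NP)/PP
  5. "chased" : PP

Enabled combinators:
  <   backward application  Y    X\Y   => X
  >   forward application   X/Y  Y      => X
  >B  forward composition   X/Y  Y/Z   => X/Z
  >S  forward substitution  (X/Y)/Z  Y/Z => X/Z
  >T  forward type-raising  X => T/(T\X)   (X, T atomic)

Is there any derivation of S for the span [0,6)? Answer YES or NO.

[0,6] S   <
  [0,3] N   >
    [0,1] "under" : N/PP
    [1,3] PP   >
      [1,2] "near" : PP/(S\NP)
      [2,3] "often" : S\NP
  [3,6] S\N   >
    [3,4] "the" : (S\N)/(S\NP)
    [4,6] S\NP   >
      [4,5] "plan" : (S\NP)/PP
      [5,6] "chased" : PP

YES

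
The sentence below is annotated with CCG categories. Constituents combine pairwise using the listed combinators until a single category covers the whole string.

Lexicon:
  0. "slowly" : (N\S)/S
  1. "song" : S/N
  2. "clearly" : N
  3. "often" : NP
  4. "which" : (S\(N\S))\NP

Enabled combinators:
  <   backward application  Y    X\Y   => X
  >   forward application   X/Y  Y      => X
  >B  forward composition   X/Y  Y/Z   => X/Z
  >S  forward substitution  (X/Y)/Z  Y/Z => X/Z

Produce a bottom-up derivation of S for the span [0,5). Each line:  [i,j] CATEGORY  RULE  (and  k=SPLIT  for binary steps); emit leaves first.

[0,5] S   <
  [0,3] N\S   >
    [0,1] "slowly" : (N\S)/S
    [1,3] S   >
      [1,2] "song" : S/N
      [2,3] "clearly" : N
  [3,5] S\(N\S)   <
    [3,4] "often" : NP
    [4,5] "which" : (S\(N\S))\NP

[0,1] (N\S)/S  lex  "slowly"
[1,2] S/N  lex  "song"
[2,3] N  lex  "clearly"
[1,3] S  >  k=2
[0,3] N\S  >  k=1
[3,4] NP  lex  "often"
[4,5] (S\(N\S))\NP  lex  "which"
[3,5] S\(N\S)  <  k=4
[0,5] S  <  k=3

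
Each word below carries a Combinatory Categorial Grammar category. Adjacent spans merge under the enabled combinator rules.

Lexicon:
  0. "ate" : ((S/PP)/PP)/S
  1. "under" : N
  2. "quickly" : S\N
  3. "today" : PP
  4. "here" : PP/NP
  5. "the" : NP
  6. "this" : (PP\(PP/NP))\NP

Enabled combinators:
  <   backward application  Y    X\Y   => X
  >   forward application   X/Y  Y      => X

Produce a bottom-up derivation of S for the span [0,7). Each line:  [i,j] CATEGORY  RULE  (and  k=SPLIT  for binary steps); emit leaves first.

[0,7] S   >
  [0,4] S/PP   >
    [0,3] (S/PP)/PP   >
      [0,1] "ate" : ((S/PP)/PP)/S
      [1,3] S   <
        [1,2] "under" : N
        [2,3] "quickly" : S\N
    [3,4] "today" : PP
  [4,7] PP   <
    [4,5] "here" : PP/NP
    [5,7] PP\(PP/NP)   <
      [5,6] "the" : NP
      [6,7] "this" : (PP\(PP/NP))\NP

[0,1] ((S/PP)/PP)/S  lex  "ate"
[1,2] N  lex  "under"
[2,3] S\N  lex  "quickly"
[1,3] S  <  k=2
[0,3] (S/PP)/PP  >  k=1
[3,4] PP  lex  "today"
[0,4] S/PP  >  k=3
[4,5] PP/NP  lex  "here"
[5,6] NP  lex  "the"
[6,7] (PP\(PP/NP))\NP  lex  "this"
[5,7] PP\(PP/NP)  <  k=6
[4,7] PP  <  k=5
[0,7] S  >  k=4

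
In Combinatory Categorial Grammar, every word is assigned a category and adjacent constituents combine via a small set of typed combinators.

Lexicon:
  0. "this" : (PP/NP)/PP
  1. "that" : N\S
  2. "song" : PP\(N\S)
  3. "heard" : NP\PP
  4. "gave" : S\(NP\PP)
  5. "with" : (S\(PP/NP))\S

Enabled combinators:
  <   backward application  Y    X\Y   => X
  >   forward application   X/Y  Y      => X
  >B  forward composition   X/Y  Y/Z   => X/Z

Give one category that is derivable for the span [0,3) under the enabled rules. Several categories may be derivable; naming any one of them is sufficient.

PP/NP

[0,6] S   <
  [0,3] PP/NP   >
    [0,1] "this" : (PP/NP)/PP
    [1,3] PP   <
      [1,2] "that" : N\S
      [2,3] "song" : PP\(N\S)
  [3,6] S\(PP/NP)   <
    [3,5] S   <
      [3,4] "heard" : NP\PP
      [4,5] "gave" : S\(NP\PP)
    [5,6] "with" : (S\(PP/NP))\S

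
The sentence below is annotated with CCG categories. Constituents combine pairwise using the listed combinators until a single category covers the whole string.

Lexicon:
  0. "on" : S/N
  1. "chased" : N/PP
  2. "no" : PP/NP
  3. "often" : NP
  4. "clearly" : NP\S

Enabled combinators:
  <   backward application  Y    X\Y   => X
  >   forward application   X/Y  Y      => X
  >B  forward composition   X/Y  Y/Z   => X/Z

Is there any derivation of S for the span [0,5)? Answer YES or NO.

S/N N/PP PP/NP NP NP\S
CKY chart[0,5] = {NP}; S ∉ chart

NO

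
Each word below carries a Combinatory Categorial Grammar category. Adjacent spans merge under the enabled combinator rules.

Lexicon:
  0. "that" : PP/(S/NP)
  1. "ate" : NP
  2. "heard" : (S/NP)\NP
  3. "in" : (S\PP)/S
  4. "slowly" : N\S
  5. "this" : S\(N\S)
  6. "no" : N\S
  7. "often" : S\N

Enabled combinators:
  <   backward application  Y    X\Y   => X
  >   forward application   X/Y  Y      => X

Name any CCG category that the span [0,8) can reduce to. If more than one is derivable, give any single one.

S

[0,8] S   <
  [0,3] PP   >
    [0,1] "that" : PP/(S/NP)
    [1,3] S/NP   <
      [1,2] "ate" : NP
      [2,3] "heard" : (S/NP)\NP
  [3,8] S\PP   >
    [3,4] "in" : (S\PP)/S
    [4,8] S   <
      [4,7] N   <
        [4,6] S   <
          [4,5] "slowly" : N\S
          [5,6] "this" : S\(N\S)
        [6,7] "no" : N\S
      [7,8] "often" : S\N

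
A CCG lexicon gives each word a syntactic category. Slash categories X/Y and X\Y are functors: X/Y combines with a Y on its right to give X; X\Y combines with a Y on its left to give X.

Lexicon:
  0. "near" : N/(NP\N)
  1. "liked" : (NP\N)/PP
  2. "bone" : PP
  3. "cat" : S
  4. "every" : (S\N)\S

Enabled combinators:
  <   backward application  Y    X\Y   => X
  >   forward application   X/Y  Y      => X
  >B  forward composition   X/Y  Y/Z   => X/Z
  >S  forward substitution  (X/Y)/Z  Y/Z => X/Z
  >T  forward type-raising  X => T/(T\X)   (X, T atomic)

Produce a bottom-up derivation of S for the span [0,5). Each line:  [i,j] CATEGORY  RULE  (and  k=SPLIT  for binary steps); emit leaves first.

[0,5] S   <
  [0,3] N   >
    [0,1] "near" : N/(NP\N)
    [1,3] NP\N   >
      [1,2] "liked" : (NP\N)/PP
      [2,3] "bone" : PP
  [3,5] S\N   <
    [3,4] "cat" : S
    [4,5] "every" : (S\N)\S

[0,1] N/(NP\N)  lex  "near"
[1,2] (NP\N)/PP  lex  "liked"
[2,3] PP  lex  "bone"
[1,3] NP\N  >  k=2
[0,3] N  >  k=1
[3,4] S  lex  "cat"
[4,5] (S\N)\S  lex  "every"
[3,5] S\N  <  k=4
[0,5] S  <  k=3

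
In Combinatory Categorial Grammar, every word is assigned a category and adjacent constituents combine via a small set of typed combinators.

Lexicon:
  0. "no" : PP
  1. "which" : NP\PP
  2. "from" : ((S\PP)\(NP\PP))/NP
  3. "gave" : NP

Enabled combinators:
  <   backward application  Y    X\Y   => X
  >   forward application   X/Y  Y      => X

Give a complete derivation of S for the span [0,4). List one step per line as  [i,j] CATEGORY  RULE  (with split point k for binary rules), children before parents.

[0,4] S   <
  [0,1] "no" : PP
  [1,4] S\PP   <
    [1,2] "which" : NP\PP
    [2,4] (S\PP)\(NP\PP)   >
      [2,3] "from" : ((S\PP)\(NP\PP))/NP
      [3,4] "gave" : NP

[0,1] PP  lex  "no"
[1,2] NP\PP  lex  "which"
[2,3] ((S\PP)\(NP\PP))/NP  lex  "from"
[3,4] NP  lex  "gave"
[2,4] (S\PP)\(NP\PP)  >  k=3
[1,4] S\PP  <  k=2
[0,4] S  <  k=1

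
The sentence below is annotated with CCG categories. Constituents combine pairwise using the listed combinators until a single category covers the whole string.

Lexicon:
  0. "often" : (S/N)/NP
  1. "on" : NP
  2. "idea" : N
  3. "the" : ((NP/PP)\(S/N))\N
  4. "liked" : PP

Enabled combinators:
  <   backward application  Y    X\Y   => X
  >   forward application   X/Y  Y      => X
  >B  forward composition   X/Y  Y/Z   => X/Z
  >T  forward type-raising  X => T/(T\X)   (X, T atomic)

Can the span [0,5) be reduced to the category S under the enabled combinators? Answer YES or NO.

(S/N)/NP NP N ((NP/PP)\(S/N))\N PP
CKY chart[0,5] = {N/(N\NP), NP, NP/(NP\NP), NP/(PP\PP), PP/(PP\NP), S/(S\NP)}; S ∉ chart

NO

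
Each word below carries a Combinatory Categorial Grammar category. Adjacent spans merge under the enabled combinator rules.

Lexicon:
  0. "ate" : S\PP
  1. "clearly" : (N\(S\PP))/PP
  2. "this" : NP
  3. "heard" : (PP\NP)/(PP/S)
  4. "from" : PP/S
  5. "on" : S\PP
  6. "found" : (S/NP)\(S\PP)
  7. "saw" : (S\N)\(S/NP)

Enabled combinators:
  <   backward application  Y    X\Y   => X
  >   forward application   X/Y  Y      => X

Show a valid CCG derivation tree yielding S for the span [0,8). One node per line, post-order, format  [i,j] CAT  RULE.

[0,1] S\PP  lex  "ate"
[1,2] (N\(S\PP))/PP  lex  "clearly"
[2,3] NP  lex  "this"
[3,4] (PP\NP)/(PP/S)  lex  "heard"
[4,5] PP/S  lex  "from"
[3,5] PP\NP  >  k=4
[2,5] PP  <  k=3
[1,5] N\(S\PP)  >  k=2
[0,5] N  <  k=1
[5,6] S\PP  lex  "on"
[6,7] (S/NP)\(S\PP)  lex  "found"
[5,7] S/NP  <  k=6
[7,8] (S\N)\(S/NP)  lex  "saw"
[5,8] S\N  <  k=7
[0,8] S  <  k=5

[0,8] S   <
  [0,5] N   <
    [0,1] "ate" : S\PP
    [1,5] N\(S\PP)   >
      [1,2] "clearly" : (N\(S\PP))/PP
      [2,5] PP   <
        [2,3] "this" : NP
        [3,5] PP\NP   >
          [3,4] "heard" : (PP\NP)/(PP/S)
          [4,5] "from" : PP/S
  [5,8] S\N   <
    [5,7] S/NP   <
      [5,6] "on" : S\PP
      [6,7] "found" : (S/NP)\(S\PP)
    [7,8] "saw" : (S\N)\(S/NP)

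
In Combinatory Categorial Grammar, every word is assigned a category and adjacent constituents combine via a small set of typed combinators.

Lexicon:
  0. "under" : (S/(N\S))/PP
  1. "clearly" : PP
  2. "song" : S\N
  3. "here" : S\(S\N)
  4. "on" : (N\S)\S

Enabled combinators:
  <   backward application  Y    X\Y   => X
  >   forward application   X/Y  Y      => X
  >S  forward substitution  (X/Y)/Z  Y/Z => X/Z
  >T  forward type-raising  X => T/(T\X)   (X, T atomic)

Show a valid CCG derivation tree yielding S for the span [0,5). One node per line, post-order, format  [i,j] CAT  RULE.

[0,5] S   >
  [0,2] S/(N\S)   >
    [0,1] "under" : (S/(N\S))/PP
    [1,2] "clearly" : PP
  [2,5] N\S   <
    [2,4] S   <
      [2,3] "song" : S\N
      [3,4] "here" : S\(S\N)
    [4,5] "on" : (N\S)\S

[0,1] (S/(N\S))/PP  lex  "under"
[1,2] PP  lex  "clearly"
[0,2] S/(N\S)  >  k=1
[2,3] S\N  lex  "song"
[3,4] S\(S\N)  lex  "here"
[2,4] S  <  k=3
[4,5] (N\S)\S  lex  "on"
[2,5] N\S  <  k=4
[0,5] S  >  k=2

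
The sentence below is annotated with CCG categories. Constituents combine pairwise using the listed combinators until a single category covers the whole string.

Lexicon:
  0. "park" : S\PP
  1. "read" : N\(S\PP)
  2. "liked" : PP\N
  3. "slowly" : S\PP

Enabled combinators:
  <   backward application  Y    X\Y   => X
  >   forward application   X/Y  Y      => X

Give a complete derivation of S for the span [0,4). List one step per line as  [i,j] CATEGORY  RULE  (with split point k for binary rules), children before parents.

[0,1] S\PP  lex  "park"
[1,2] N\(S\PP)  lex  "read"
[0,2] N  <  k=1
[2,3] PP\N  lex  "liked"
[0,3] PP  <  k=2
[3,4] S\PP  lex  "slowly"
[0,4] S  <  k=3

[0,4] S   <
  [0,3] PP   <
    [0,2] N   <
      [0,1] "park" : S\PP
      [1,2] "read" : N\(S\PP)
    [2,3] "liked" : PP\N
  [3,4] "slowly" : S\PP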